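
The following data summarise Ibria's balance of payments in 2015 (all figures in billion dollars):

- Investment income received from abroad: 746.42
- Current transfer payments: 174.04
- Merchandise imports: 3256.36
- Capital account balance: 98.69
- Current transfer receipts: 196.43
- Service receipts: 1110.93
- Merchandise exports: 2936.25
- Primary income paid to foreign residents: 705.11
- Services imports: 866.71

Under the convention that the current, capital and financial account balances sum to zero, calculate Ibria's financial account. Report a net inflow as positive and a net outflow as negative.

-86.50

Goods balance = 2936.25 - 3256.36 = -320.11
Services balance = 1110.93 - 866.71 = 244.22
Trade balance (goods + services) = -320.11 + 244.22 = -75.89
Net primary income = 746.42 - 705.11 = 41.31
Net secondary income = 196.43 - 174.04 = 22.39
Current account = -75.89 + 41.31 + 22.39 = -12.19
Financial account = -(-12.19 + 98.69) = -86.50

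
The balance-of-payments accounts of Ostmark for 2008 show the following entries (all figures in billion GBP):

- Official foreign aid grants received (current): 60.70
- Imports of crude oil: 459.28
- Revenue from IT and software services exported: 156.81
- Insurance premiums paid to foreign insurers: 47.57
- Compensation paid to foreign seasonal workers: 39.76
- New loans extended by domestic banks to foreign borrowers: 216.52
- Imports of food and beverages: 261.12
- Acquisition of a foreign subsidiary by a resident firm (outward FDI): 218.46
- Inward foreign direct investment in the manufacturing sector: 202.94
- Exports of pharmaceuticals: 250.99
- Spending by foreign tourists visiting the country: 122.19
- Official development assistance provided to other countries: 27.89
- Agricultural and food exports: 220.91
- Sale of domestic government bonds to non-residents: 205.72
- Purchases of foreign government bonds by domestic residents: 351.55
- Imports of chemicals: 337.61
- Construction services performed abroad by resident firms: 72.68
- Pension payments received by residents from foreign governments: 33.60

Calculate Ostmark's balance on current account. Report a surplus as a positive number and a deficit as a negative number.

-255.35

Goods: -261.12 + 250.99 - 337.61 + 220.91 - 459.28 = -586.11
Services: 72.68 - 47.57 + 156.81 + 122.19 = 304.11
Primary income: -39.76
Secondary income: 60.70 - 27.89 + 33.60 = 66.41
Current account = (-586.11) + 304.11 + (-39.76) + 66.41 = -255.35
(Excluded from the current account — financial account: new loans extended by domestic banks to foreign borrowers 216.52, acquisition of a foreign subsidiary by a resident firm (outward FDI) 218.46, inward foreign direct investment in the manufacturing sector 202.94, sale of domestic government bonds to non-residents 205.72, purchases of foreign government bonds by domestic residents 351.55.)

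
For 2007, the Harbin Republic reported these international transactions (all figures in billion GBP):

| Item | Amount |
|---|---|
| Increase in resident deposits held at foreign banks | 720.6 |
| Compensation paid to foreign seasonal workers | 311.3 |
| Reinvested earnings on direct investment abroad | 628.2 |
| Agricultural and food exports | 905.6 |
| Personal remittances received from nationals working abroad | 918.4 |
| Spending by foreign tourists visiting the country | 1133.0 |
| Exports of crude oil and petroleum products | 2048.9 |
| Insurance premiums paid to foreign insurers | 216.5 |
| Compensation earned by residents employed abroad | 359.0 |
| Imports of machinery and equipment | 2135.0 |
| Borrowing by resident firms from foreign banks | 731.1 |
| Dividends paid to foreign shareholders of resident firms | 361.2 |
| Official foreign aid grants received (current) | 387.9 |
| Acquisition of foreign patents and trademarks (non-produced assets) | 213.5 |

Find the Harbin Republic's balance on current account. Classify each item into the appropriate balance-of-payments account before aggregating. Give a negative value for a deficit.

3357.0

Goods: -2135.0 + 2048.9 + 905.6 = 819.5
Services: -216.5 + 1133.0 = 916.5
Primary income: 628.2 + 359.0 - 361.2 - 311.3 = 314.7
Secondary income: 918.4 + 387.9 = 1306.3
Current account = 819.5 + 916.5 + 314.7 + 1306.3 = 3357.0
(Excluded from the current account — financial account: increase in resident deposits held at foreign banks 720.6, borrowing by resident firms from foreign banks 731.1; capital account: acquisition of foreign patents and trademarks (non-produced assets) 213.5.)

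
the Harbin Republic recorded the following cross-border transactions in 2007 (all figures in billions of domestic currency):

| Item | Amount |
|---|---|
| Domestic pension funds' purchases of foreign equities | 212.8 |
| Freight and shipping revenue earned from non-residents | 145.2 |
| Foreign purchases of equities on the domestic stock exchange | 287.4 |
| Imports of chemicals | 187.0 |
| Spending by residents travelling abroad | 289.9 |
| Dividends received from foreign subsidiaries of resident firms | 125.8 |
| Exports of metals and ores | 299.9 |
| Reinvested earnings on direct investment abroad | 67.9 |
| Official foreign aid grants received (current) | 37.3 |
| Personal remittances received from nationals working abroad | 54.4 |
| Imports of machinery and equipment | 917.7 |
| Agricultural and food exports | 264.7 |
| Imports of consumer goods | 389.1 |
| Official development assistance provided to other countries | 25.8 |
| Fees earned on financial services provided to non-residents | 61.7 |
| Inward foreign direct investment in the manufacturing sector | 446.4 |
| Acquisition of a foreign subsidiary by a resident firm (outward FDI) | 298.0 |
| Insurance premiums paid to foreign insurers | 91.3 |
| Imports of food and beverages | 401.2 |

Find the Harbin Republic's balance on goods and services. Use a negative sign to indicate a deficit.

Goods: 264.7 - 917.7 - 401.2 + 299.9 - 187.0 - 389.1 = -1330.4
Services: 61.7 - 289.9 - 91.3 + 145.2 = -174.3
Trade balance = -1330.4 + (-174.3) = -1504.7
(Excluded from the trade balance — financial account: domestic pension funds' purchases of foreign equities 212.8, foreign purchases of equities on the domestic stock exchange 287.4, inward foreign direct investment in the manufacturing sector 446.4, acquisition of a foreign subsidiary by a resident firm (outward FDI) 298.0; primary income: dividends received from foreign subsidiaries of resident firms 125.8, reinvested earnings on direct investment abroad 67.9; secondary income: official foreign aid grants received (current) 37.3, personal remittances received from nationals working abroad 54.4, official development assistance provided to other countries 25.8.)

-1504.7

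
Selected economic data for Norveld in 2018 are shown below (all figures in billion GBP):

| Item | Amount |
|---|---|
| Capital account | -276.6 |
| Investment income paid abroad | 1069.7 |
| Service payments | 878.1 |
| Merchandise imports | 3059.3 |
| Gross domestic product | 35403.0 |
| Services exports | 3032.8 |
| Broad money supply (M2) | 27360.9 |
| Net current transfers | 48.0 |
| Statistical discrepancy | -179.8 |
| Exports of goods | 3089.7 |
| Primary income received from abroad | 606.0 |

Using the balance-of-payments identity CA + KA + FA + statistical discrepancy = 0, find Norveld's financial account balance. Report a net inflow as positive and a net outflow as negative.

-1313.0

Goods balance = 3089.7 - 3059.3 = 30.4
Services balance = 3032.8 - 878.1 = 2154.7
Trade balance (goods + services) = 30.4 + 2154.7 = 2185.1
Net primary income = 606.0 - 1069.7 = -463.7
Net secondary income = 48.0
Current account = 2185.1 + (-463.7) + 48.0 = 1769.4
Financial account = -(1769.4 + (-276.6) + (-179.8)) = -1313.0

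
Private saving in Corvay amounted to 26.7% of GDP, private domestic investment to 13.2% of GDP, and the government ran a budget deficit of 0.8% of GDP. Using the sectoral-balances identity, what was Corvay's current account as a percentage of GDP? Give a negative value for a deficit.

12.7

By the sectoral-balances identity, CA = (S_private - I) + (T - G).
Private balance = 26.7 - 13.2 = 13.5
Government balance (T - G) = -0.8
CA = 13.5 + (-0.8) = 12.7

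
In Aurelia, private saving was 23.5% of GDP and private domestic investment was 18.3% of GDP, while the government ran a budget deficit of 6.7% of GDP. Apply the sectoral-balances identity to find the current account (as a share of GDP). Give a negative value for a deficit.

By the sectoral-balances identity, CA = (S_private - I) + (T - G).
Private balance = 23.5 - 18.3 = 5.2
Government balance (T - G) = -6.7
CA = 5.2 + (-6.7) = -1.5

-1.5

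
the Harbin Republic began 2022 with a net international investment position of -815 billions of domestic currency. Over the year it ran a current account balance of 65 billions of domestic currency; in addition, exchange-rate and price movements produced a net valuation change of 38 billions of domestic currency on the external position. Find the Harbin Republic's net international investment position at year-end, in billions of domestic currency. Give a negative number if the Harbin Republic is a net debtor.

Change in NIIP = current account + net valuation change = 65 + 38 = 103
End-of-year NIIP = -815 + 103 = -712

-712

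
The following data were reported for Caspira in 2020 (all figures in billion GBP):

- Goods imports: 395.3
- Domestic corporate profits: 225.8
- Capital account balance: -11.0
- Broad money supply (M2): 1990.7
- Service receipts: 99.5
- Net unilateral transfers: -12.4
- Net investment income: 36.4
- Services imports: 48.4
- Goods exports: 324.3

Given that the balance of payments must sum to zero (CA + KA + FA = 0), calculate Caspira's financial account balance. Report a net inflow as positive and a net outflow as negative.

6.9

Goods balance = 324.3 - 395.3 = -71.0
Services balance = 99.5 - 48.4 = 51.1
Trade balance (goods + services) = -71.0 + 51.1 = -19.9
Net primary income = 36.4
Net secondary income = -12.4
Current account = -19.9 + 36.4 + (-12.4) = 4.1
Financial account = -(4.1 + (-11.0)) = 6.9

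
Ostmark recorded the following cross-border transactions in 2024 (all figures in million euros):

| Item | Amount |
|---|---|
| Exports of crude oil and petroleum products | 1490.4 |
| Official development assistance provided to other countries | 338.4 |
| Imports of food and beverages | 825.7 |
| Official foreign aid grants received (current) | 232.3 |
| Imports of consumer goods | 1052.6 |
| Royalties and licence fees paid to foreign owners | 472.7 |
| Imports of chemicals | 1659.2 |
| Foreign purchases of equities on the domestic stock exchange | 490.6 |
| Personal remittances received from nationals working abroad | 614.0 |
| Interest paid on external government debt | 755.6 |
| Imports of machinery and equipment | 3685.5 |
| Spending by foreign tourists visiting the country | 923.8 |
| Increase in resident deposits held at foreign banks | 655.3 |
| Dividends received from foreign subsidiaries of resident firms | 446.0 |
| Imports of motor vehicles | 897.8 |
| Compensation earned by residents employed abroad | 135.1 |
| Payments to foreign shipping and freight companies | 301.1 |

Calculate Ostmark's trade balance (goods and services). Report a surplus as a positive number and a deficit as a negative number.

-6480.4

Goods: 1490.4 - 1659.2 - 1052.6 - 897.8 - 825.7 - 3685.5 = -6630.4
Services: -472.7 - 301.1 + 923.8 = 150.0
Trade balance = -6630.4 + 150.0 = -6480.4
(Excluded from the trade balance — secondary income: official development assistance provided to other countries 338.4, official foreign aid grants received (current) 232.3, personal remittances received from nationals working abroad 614.0; financial account: foreign purchases of equities on the domestic stock exchange 490.6, increase in resident deposits held at foreign banks 655.3; primary income: interest paid on external government debt 755.6, dividends received from foreign subsidiaries of resident firms 446.0, compensation earned by residents employed abroad 135.1.)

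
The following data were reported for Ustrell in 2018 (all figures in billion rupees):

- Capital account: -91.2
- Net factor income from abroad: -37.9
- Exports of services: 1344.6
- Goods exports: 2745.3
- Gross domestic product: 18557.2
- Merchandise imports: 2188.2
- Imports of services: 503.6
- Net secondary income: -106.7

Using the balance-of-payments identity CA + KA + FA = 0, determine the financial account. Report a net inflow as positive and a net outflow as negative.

-1162.3

Goods balance = 2745.3 - 2188.2 = 557.1
Services balance = 1344.6 - 503.6 = 841.0
Trade balance (goods + services) = 557.1 + 841.0 = 1398.1
Net primary income = -37.9
Net secondary income = -106.7
Current account = 1398.1 + (-37.9) + (-106.7) = 1253.5
Financial account = -(1253.5 + (-91.2)) = -1162.3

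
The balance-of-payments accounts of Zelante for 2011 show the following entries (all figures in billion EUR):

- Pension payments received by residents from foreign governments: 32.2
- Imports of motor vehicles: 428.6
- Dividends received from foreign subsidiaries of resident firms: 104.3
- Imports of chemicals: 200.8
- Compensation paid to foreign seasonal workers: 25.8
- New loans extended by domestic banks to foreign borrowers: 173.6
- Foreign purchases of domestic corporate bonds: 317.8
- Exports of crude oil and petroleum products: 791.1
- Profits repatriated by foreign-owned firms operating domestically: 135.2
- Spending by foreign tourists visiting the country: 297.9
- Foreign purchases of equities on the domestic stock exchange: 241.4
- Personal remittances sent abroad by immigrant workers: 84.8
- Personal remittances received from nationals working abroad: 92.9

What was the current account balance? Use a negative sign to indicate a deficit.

443.2

Goods: -428.6 - 200.8 + 791.1 = 161.7
Services: 297.9
Primary income: -25.8 - 135.2 + 104.3 = -56.7
Secondary income: -84.8 + 92.9 + 32.2 = 40.3
Current account = 161.7 + 297.9 + (-56.7) + 40.3 = 443.2
(Excluded from the current account — financial account: new loans extended by domestic banks to foreign borrowers 173.6, foreign purchases of domestic corporate bonds 317.8, foreign purchases of equities on the domestic stock exchange 241.4.)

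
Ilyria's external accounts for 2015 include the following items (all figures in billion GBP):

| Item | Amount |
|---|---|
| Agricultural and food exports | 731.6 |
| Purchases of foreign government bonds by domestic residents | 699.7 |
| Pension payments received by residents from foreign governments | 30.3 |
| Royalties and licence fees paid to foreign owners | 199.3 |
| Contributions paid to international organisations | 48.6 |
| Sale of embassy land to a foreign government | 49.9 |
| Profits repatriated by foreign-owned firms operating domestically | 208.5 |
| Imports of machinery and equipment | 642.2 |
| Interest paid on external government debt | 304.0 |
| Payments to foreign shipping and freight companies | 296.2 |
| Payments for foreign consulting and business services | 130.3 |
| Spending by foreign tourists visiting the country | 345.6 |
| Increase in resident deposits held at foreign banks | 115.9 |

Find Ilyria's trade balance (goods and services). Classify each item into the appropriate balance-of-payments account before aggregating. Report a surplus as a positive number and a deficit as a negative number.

Goods: -642.2 + 731.6 = 89.4
Services: -130.3 + 345.6 - 199.3 - 296.2 = -280.2
Trade balance = 89.4 + (-280.2) = -190.8
(Excluded from the trade balance — financial account: purchases of foreign government bonds by domestic residents 699.7, increase in resident deposits held at foreign banks 115.9; secondary income: pension payments received by residents from foreign governments 30.3, contributions paid to international organisations 48.6; capital account: sale of embassy land to a foreign government 49.9; primary income: profits repatriated by foreign-owned firms operating domestically 208.5, interest paid on external government debt 304.0.)

-190.8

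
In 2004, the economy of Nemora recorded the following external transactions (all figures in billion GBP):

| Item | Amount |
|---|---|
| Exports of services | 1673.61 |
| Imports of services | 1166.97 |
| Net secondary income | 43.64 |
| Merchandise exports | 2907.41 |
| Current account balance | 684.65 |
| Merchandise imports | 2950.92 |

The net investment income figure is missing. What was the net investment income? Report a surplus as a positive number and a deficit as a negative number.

177.88

Current account = goods balance + services balance + net primary income + net secondary income
Sum of the known components = 506.77
Net investment income = CA - (known components) = 684.65 - 506.77 = 177.88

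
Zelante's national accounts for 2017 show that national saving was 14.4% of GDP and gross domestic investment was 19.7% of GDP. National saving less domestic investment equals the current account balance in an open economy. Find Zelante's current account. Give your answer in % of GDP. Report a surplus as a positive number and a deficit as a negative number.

-5.3

S - I = CA (net lending to the rest of the world).
CA = S - I = 14.4 - 19.7 = -5.3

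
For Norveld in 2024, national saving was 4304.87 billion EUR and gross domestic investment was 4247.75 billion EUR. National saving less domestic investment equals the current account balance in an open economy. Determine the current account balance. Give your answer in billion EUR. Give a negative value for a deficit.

57.12

S - I = CA (net lending to the rest of the world).
CA = S - I = 4304.87 - 4247.75 = 57.12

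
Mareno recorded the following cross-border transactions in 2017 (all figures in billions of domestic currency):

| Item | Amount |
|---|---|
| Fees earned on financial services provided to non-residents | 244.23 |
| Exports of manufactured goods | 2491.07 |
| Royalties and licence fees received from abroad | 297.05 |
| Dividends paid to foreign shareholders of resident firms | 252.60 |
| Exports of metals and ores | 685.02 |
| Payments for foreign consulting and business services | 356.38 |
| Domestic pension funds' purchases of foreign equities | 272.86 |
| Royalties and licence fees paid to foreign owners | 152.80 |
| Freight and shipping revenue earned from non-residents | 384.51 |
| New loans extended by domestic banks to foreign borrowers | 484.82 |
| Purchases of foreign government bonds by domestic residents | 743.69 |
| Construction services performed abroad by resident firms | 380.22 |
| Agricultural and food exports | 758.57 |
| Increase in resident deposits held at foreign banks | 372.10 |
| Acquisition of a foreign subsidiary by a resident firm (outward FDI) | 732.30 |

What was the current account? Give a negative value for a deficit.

Goods: 758.57 + 685.02 + 2491.07 = 3934.66
Services: 380.22 - 356.38 + 384.51 + 297.05 + 244.23 - 152.80 = 796.83
Primary income: -252.60
Current account = 3934.66 + 796.83 + (-252.60) = 4478.89
(Excluded from the current account — financial account: domestic pension funds' purchases of foreign equities 272.86, new loans extended by domestic banks to foreign borrowers 484.82, purchases of foreign government bonds by domestic residents 743.69, increase in resident deposits held at foreign banks 372.10, acquisition of a foreign subsidiary by a resident firm (outward FDI) 732.30.)

4478.89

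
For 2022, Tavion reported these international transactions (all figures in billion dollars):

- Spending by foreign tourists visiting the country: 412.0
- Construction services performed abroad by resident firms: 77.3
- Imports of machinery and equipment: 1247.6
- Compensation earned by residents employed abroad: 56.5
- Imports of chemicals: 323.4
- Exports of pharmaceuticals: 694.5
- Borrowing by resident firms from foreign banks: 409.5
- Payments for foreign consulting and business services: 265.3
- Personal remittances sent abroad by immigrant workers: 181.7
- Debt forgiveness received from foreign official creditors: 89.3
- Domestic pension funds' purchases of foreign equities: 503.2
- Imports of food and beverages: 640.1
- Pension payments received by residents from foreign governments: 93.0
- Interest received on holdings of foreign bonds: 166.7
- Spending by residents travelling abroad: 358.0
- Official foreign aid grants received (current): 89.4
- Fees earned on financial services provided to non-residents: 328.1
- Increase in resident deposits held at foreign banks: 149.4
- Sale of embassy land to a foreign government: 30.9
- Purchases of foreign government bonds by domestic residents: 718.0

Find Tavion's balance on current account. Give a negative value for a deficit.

-1098.6

Goods: -640.1 - 323.4 - 1247.6 + 694.5 = -1516.6
Services: 77.3 - 358.0 - 265.3 + 412.0 + 328.1 = 194.1
Primary income: 166.7 + 56.5 = 223.2
Secondary income: 93.0 - 181.7 + 89.4 = 0.7
Current account = (-1516.6) + 194.1 + 223.2 + 0.7 = -1098.6
(Excluded from the current account — financial account: borrowing by resident firms from foreign banks 409.5, domestic pension funds' purchases of foreign equities 503.2, increase in resident deposits held at foreign banks 149.4, purchases of foreign government bonds by domestic residents 718.0; capital account: debt forgiveness received from foreign official creditors 89.3, sale of embassy land to a foreign government 30.9.)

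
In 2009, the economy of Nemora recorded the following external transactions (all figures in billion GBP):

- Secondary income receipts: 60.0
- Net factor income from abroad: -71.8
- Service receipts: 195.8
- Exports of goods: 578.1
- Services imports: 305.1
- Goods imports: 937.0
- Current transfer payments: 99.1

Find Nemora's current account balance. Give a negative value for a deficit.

-579.1

Goods balance = 578.1 - 937.0 = -358.9
Services balance = 195.8 - 305.1 = -109.3
Trade balance (goods + services) = -358.9 + (-109.3) = -468.2
Net primary income = -71.8
Net secondary income = 60.0 - 99.1 = -39.1
Current account = -468.2 + (-71.8) + (-39.1) = -579.1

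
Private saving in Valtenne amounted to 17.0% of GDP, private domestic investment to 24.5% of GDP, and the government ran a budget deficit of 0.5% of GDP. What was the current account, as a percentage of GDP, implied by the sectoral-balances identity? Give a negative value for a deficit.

By the sectoral-balances identity, CA = (S_private - I) + (T - G).
Private balance = 17.0 - 24.5 = -7.5
Government balance (T - G) = -0.5
CA = -7.5 + (-0.5) = -8.0

-8.0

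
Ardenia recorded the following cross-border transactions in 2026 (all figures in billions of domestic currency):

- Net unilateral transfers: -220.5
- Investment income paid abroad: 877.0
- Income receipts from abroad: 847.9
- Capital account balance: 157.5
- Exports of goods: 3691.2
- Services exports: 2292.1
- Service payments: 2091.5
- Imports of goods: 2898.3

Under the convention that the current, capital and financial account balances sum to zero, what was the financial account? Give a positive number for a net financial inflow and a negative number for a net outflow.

Goods balance = 3691.2 - 2898.3 = 792.9
Services balance = 2292.1 - 2091.5 = 200.6
Trade balance (goods + services) = 792.9 + 200.6 = 993.5
Net primary income = 847.9 - 877.0 = -29.1
Net secondary income = -220.5
Current account = 993.5 + (-29.1) + (-220.5) = 743.9
Financial account = -(743.9 + 157.5) = -901.4

-901.4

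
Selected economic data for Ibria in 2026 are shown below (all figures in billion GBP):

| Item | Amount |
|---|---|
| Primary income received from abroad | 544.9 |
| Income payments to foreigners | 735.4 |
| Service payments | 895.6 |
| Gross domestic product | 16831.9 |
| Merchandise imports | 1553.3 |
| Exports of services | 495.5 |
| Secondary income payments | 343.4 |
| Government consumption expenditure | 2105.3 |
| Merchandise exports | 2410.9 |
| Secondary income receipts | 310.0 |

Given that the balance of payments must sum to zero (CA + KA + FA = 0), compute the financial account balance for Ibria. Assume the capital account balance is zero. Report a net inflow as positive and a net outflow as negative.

Goods balance = 2410.9 - 1553.3 = 857.6
Services balance = 495.5 - 895.6 = -400.1
Trade balance (goods + services) = 857.6 + (-400.1) = 457.5
Net primary income = 544.9 - 735.4 = -190.5
Net secondary income = 310.0 - 343.4 = -33.4
Current account = 457.5 + (-190.5) + (-33.4) = 233.6
Financial account = -(233.6) = -233.6

-233.6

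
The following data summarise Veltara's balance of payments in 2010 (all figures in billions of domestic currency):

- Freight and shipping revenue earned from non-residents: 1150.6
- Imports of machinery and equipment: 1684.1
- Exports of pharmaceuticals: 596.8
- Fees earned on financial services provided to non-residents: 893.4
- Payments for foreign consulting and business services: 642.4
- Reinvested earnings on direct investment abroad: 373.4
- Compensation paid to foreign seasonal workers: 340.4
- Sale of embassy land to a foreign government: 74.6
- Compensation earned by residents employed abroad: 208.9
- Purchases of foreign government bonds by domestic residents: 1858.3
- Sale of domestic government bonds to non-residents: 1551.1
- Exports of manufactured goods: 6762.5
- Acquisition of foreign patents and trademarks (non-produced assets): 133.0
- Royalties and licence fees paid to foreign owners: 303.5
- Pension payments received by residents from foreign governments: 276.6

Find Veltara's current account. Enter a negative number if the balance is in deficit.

Goods: -1684.1 + 6762.5 + 596.8 = 5675.2
Services: 1150.6 + 893.4 - 642.4 - 303.5 = 1098.1
Primary income: -340.4 + 373.4 + 208.9 = 241.9
Secondary income: 276.6
Current account = 5675.2 + 1098.1 + 241.9 + 276.6 = 7291.8
(Excluded from the current account — capital account: sale of embassy land to a foreign government 74.6, acquisition of foreign patents and trademarks (non-produced assets) 133.0; financial account: purchases of foreign government bonds by domestic residents 1858.3, sale of domestic government bonds to non-residents 1551.1.)

7291.8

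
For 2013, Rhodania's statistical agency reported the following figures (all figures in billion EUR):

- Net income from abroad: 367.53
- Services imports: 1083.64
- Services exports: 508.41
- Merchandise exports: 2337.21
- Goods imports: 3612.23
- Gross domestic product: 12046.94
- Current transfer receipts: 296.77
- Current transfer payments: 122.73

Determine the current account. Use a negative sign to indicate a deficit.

Goods balance = 2337.21 - 3612.23 = -1275.02
Services balance = 508.41 - 1083.64 = -575.23
Trade balance (goods + services) = -1275.02 + (-575.23) = -1850.25
Net primary income = 367.53
Net secondary income = 296.77 - 122.73 = 174.04
Current account = -1850.25 + 367.53 + 174.04 = -1308.68

-1308.68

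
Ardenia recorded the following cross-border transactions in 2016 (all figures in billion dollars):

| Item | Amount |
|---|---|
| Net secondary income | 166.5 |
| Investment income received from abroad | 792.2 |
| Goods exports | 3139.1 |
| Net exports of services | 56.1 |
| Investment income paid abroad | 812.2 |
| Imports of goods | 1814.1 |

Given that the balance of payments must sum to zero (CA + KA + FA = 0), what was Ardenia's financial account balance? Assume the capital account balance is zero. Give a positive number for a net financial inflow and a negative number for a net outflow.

Goods balance = 3139.1 - 1814.1 = 1325.0
Services balance = 56.1
Trade balance (goods + services) = 1325.0 + 56.1 = 1381.1
Net primary income = 792.2 - 812.2 = -20.0
Net secondary income = 166.5
Current account = 1381.1 + (-20.0) + 166.5 = 1527.6
Financial account = -(1527.6) = -1527.6

-1527.6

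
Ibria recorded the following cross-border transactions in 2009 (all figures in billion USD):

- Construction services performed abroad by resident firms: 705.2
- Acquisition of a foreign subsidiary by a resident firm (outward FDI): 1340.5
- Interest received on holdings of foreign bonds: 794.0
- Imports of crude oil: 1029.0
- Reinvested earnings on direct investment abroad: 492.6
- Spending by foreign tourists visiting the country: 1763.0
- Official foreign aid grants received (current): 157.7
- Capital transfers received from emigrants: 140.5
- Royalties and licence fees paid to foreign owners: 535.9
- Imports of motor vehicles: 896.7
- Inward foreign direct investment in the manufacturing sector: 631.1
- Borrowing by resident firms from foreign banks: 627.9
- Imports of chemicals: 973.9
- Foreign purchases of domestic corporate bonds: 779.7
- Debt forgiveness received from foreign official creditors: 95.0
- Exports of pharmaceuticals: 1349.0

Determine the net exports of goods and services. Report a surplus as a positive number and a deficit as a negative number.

381.7

Goods: -973.9 - 896.7 + 1349.0 - 1029.0 = -1550.6
Services: -535.9 + 705.2 + 1763.0 = 1932.3
Trade balance = -1550.6 + 1932.3 = 381.7
(Excluded from the trade balance — financial account: acquisition of a foreign subsidiary by a resident firm (outward FDI) 1340.5, inward foreign direct investment in the manufacturing sector 631.1, borrowing by resident firms from foreign banks 627.9, foreign purchases of domestic corporate bonds 779.7; primary income: interest received on holdings of foreign bonds 794.0, reinvested earnings on direct investment abroad 492.6; secondary income: official foreign aid grants received (current) 157.7; capital account: capital transfers received from emigrants 140.5, debt forgiveness received from foreign official creditors 95.0.)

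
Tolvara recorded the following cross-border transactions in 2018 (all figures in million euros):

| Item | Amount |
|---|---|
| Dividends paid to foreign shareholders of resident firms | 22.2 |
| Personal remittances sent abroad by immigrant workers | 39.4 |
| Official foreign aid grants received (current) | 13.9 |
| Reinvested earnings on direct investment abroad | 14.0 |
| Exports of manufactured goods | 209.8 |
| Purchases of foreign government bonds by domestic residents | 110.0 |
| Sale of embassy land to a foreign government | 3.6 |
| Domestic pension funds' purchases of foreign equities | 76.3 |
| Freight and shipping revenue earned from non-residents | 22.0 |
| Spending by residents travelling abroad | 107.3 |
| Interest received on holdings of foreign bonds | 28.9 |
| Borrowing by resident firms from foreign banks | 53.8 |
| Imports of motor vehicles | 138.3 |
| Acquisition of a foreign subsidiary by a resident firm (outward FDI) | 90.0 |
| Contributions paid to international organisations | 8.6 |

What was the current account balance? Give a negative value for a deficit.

-27.2

Goods: 209.8 - 138.3 = 71.5
Services: 22.0 - 107.3 = -85.3
Primary income: -22.2 + 28.9 + 14.0 = 20.7
Secondary income: -8.6 + 13.9 - 39.4 = -34.1
Current account = 71.5 + (-85.3) + 20.7 + (-34.1) = -27.2
(Excluded from the current account — financial account: purchases of foreign government bonds by domestic residents 110.0, domestic pension funds' purchases of foreign equities 76.3, borrowing by resident firms from foreign banks 53.8, acquisition of a foreign subsidiary by a resident firm (outward FDI) 90.0; capital account: sale of embassy land to a foreign government 3.6.)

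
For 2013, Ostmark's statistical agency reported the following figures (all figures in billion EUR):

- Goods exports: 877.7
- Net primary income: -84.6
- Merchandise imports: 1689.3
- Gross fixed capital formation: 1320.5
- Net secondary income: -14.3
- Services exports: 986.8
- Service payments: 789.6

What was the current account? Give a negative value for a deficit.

Goods balance = 877.7 - 1689.3 = -811.6
Services balance = 986.8 - 789.6 = 197.2
Trade balance (goods + services) = -811.6 + 197.2 = -614.4
Net primary income = -84.6
Net secondary income = -14.3
Current account = -614.4 + (-84.6) + (-14.3) = -713.3

-713.3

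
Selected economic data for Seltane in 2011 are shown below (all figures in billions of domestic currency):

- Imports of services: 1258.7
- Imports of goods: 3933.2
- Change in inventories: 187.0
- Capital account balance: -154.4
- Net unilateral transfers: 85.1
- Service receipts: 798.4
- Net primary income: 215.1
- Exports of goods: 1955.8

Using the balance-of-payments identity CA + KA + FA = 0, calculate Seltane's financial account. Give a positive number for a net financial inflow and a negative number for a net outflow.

2291.9

Goods balance = 1955.8 - 3933.2 = -1977.4
Services balance = 798.4 - 1258.7 = -460.3
Trade balance (goods + services) = -1977.4 + (-460.3) = -2437.7
Net primary income = 215.1
Net secondary income = 85.1
Current account = -2437.7 + 215.1 + 85.1 = -2137.5
Financial account = -(-2137.5 + (-154.4)) = 2291.9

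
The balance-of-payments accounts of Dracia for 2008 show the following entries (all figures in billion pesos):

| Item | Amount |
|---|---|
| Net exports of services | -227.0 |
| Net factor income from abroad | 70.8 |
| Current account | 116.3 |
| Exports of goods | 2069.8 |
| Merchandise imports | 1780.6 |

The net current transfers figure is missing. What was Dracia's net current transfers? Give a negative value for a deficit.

-16.7

Current account = goods balance + services balance + net primary income + net secondary income
Sum of the known components = 133.0
Net current transfers = CA - (known components) = 116.3 - 133.0 = -16.7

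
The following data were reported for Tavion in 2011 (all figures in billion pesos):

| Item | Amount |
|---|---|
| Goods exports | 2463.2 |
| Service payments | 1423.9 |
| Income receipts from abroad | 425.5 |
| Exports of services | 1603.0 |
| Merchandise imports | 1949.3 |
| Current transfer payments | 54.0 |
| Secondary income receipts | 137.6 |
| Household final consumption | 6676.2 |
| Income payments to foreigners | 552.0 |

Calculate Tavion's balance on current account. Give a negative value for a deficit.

Goods balance = 2463.2 - 1949.3 = 513.9
Services balance = 1603.0 - 1423.9 = 179.1
Trade balance (goods + services) = 513.9 + 179.1 = 693.0
Net primary income = 425.5 - 552.0 = -126.5
Net secondary income = 137.6 - 54.0 = 83.6
Current account = 693.0 + (-126.5) + 83.6 = 650.1

650.1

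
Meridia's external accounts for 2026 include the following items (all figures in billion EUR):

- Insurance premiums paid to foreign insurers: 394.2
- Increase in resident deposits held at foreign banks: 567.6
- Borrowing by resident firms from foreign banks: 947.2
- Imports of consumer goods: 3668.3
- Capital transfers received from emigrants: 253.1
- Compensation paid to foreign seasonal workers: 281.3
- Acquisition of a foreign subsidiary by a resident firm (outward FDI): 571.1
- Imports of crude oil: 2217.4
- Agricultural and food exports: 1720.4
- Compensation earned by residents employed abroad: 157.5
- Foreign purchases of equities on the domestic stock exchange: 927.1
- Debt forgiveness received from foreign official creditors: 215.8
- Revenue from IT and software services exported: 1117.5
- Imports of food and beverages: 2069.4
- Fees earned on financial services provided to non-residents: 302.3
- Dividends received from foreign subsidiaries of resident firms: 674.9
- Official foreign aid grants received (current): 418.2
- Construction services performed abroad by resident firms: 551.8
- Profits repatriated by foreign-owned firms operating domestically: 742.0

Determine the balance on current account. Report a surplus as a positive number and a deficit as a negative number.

-4430.0

Goods: 1720.4 - 2069.4 - 3668.3 - 2217.4 = -6234.7
Services: 551.8 + 302.3 + 1117.5 - 394.2 = 1577.4
Primary income: -281.3 + 157.5 - 742.0 + 674.9 = -190.9
Secondary income: 418.2
Current account = (-6234.7) + 1577.4 + (-190.9) + 418.2 = -4430.0
(Excluded from the current account — financial account: increase in resident deposits held at foreign banks 567.6, borrowing by resident firms from foreign banks 947.2, acquisition of a foreign subsidiary by a resident firm (outward FDI) 571.1, foreign purchases of equities on the domestic stock exchange 927.1; capital account: capital transfers received from emigrants 253.1, debt forgiveness received from foreign official creditors 215.8.)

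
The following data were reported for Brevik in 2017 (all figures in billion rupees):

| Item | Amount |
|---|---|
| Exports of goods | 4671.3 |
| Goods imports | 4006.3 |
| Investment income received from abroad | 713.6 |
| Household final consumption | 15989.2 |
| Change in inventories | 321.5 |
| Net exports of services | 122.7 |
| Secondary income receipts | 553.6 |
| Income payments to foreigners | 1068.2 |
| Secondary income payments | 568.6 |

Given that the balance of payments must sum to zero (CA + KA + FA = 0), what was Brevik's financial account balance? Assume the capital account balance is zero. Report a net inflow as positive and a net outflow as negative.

Goods balance = 4671.3 - 4006.3 = 665.0
Services balance = 122.7
Trade balance (goods + services) = 665.0 + 122.7 = 787.7
Net primary income = 713.6 - 1068.2 = -354.6
Net secondary income = 553.6 - 568.6 = -15.0
Current account = 787.7 + (-354.6) + (-15.0) = 418.1
Financial account = -(418.1) = -418.1

-418.1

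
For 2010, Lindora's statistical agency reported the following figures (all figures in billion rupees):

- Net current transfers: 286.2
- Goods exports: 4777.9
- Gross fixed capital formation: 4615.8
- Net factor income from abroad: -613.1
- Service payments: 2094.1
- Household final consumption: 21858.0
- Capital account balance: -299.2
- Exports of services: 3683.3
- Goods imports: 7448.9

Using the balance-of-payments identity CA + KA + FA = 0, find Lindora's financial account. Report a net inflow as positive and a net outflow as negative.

Goods balance = 4777.9 - 7448.9 = -2671.0
Services balance = 3683.3 - 2094.1 = 1589.2
Trade balance (goods + services) = -2671.0 + 1589.2 = -1081.8
Net primary income = -613.1
Net secondary income = 286.2
Current account = -1081.8 + (-613.1) + 286.2 = -1408.7
Financial account = -(-1408.7 + (-299.2)) = 1707.9

1707.9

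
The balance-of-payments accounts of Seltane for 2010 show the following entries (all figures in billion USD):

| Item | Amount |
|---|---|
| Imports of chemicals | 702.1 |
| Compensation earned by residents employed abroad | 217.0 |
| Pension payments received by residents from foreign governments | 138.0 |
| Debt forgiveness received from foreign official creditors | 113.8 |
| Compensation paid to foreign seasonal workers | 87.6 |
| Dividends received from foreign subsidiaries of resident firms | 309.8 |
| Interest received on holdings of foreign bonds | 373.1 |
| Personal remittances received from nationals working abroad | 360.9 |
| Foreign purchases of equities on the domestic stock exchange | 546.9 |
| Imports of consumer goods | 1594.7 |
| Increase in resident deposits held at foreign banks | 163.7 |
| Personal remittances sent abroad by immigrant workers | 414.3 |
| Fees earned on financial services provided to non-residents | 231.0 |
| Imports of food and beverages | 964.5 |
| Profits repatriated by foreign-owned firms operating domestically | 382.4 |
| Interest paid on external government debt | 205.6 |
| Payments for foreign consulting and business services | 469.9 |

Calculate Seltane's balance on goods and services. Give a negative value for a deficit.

-3500.2

Goods: -1594.7 - 702.1 - 964.5 = -3261.3
Services: -469.9 + 231.0 = -238.9
Trade balance = -3261.3 + (-238.9) = -3500.2
(Excluded from the trade balance — primary income: compensation earned by residents employed abroad 217.0, compensation paid to foreign seasonal workers 87.6, dividends received from foreign subsidiaries of resident firms 309.8, interest received on holdings of foreign bonds 373.1, profits repatriated by foreign-owned firms operating domestically 382.4, interest paid on external government debt 205.6; secondary income: pension payments received by residents from foreign governments 138.0, personal remittances received from nationals working abroad 360.9, personal remittances sent abroad by immigrant workers 414.3; capital account: debt forgiveness received from foreign official creditors 113.8; financial account: foreign purchases of equities on the domestic stock exchange 546.9, increase in resident deposits held at foreign banks 163.7.)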